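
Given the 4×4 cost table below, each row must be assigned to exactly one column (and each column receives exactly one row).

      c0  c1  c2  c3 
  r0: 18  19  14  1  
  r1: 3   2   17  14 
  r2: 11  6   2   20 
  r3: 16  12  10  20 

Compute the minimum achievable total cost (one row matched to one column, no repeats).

Minimum assignment cost: 18

optimal assignment: row0→col3 (cost 1), row1→col0 (cost 3), row2→col2 (cost 2), row3→col1 (cost 12)
total = 1 + 3 + 2 + 12 = 18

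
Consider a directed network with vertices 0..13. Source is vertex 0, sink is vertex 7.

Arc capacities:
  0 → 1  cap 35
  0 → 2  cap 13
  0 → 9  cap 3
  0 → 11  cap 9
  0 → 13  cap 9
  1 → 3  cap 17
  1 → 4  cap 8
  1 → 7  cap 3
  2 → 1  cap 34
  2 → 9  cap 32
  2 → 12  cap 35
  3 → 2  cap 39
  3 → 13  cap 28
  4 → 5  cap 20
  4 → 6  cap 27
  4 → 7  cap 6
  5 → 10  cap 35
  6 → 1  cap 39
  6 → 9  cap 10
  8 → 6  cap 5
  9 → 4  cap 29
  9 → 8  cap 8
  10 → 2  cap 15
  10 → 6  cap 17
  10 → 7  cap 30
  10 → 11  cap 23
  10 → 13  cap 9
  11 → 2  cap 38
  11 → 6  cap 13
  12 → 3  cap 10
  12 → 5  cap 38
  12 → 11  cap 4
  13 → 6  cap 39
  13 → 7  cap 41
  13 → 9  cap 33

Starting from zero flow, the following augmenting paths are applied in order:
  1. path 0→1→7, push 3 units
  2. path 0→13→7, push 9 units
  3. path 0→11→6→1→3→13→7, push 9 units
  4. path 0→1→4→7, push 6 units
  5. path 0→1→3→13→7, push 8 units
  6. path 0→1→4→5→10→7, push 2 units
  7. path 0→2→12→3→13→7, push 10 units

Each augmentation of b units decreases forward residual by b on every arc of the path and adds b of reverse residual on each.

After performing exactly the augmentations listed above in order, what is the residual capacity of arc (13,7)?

after path 1 (0→1→7, push 3): res(13,7)=41
after path 2 (0→13→7, push 9): res(13,7)=32
after path 3 (0→11→6→1→3→13→7, push 9): res(13,7)=23
after path 4 (0→1→4→7, push 6): res(13,7)=23
after path 5 (0→1→3→13→7, push 8): res(13,7)=15
after path 6 (0→1→4→5→10→7, push 2): res(13,7)=15
after path 7 (0→2→12→3→13→7, push 10): res(13,7)=5

Residual capacity of (13,7): 5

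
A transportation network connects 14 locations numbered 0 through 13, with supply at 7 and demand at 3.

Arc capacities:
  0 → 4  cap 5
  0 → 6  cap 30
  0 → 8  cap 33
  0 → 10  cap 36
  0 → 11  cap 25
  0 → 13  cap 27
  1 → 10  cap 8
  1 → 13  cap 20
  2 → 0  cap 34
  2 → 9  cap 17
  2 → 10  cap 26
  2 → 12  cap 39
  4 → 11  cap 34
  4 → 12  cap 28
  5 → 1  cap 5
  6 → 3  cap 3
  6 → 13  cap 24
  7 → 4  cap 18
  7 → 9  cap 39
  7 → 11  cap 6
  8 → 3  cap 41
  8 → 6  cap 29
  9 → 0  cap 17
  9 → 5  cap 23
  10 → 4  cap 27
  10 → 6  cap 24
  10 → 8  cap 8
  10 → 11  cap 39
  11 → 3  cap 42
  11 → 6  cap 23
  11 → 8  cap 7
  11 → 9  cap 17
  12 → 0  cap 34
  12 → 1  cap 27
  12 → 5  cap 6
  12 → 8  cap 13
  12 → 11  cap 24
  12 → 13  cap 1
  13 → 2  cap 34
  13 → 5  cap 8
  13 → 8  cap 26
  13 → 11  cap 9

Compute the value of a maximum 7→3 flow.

augment #1: 7→11→3 bottleneck 6, total now 6
augment #2: 7→4→11→3 bottleneck 18, total now 24
augment #3: 7→9→0→6→3 bottleneck 3, total now 27
augment #4: 7→9→0→8→3 bottleneck 14, total now 41
augment #5: 7→9→5→1→10→8→3 bottleneck 5, total now 46

Maximum flow value: 46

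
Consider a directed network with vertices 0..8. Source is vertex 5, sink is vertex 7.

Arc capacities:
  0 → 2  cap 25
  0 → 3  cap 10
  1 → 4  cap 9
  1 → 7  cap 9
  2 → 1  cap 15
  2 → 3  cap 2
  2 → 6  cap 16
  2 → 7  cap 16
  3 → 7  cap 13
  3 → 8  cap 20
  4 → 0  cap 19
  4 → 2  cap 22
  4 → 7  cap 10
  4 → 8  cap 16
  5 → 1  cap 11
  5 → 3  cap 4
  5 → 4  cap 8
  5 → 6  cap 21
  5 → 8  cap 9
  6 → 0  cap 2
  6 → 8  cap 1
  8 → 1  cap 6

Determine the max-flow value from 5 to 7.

Maximum flow value: 31

augment #1: 5→1→7 bottleneck 9, total now 9
augment #2: 5→3→7 bottleneck 4, total now 13
augment #3: 5→4→7 bottleneck 8, total now 21
augment #4: 5→1→4→7 bottleneck 2, total now 23
augment #5: 5→6→0→2→7 bottleneck 2, total now 25
augment #6: 5→8→1→4→2→7 bottleneck 6, total now 31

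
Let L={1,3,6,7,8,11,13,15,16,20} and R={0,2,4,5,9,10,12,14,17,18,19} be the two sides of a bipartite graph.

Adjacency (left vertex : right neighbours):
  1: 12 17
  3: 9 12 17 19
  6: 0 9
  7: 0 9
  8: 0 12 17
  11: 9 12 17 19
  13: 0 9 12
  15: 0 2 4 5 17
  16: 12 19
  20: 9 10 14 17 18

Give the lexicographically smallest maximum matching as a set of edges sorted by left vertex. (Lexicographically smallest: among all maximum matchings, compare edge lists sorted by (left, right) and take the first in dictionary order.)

Lex-smallest maximum matching: {(1,12), (3,9), (6,0), (8,17), (11,19), (15,2), (20,10)}

|M| = 7 (so the lex-smallest maximum matching has 7 edges)
process left vertices in ascending order; for each, take the smallest-labelled available neighbour that still permits 7 edges overall, or leave it unmatched if none does
lex-smallest matching: {1-12, 3-9, 6-0, 8-17, 11-19, 15-2, 20-10}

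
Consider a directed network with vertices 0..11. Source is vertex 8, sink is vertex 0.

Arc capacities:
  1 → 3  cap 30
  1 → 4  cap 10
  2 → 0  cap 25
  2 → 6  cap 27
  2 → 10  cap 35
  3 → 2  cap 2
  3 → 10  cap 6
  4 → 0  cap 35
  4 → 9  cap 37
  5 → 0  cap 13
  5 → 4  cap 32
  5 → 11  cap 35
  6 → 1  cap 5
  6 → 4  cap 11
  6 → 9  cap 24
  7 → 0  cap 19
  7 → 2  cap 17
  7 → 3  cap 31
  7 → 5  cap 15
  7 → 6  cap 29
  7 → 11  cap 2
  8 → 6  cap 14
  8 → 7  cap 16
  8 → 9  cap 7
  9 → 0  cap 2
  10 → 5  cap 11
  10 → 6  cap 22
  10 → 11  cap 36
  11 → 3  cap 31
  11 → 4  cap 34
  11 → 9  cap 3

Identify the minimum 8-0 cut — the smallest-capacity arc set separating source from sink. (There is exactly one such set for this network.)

augment #1: 8→7→0 push 16
augment #2: 8→9→0 push 2
augment #3: 8→6→4→0 push 11
augment #4: 8→6→1→4→0 push 3
max flow = 32; residual-reachable set from 8 gives S-side
cut edges (S→T): {(8,6), (8,7), (9,0)} total cap 32

Min-cut arcs: {(8,6), (8,7), (9,0)} (total capacity 32)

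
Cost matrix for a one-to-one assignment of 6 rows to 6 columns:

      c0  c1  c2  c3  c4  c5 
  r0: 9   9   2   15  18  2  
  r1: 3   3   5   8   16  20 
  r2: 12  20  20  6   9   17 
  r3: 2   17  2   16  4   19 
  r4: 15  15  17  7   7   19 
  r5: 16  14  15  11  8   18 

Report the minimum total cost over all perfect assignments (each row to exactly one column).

Minimum assignment cost: 34

one of 2 optimal assignments: row0→col5 (cost 2), row1→col0 (cost 3), row2→col3 (cost 6), row3→col2 (cost 2), row4→col4 (cost 7), row5→col1 (cost 14)
total = 2 + 3 + 6 + 2 + 7 + 14 = 34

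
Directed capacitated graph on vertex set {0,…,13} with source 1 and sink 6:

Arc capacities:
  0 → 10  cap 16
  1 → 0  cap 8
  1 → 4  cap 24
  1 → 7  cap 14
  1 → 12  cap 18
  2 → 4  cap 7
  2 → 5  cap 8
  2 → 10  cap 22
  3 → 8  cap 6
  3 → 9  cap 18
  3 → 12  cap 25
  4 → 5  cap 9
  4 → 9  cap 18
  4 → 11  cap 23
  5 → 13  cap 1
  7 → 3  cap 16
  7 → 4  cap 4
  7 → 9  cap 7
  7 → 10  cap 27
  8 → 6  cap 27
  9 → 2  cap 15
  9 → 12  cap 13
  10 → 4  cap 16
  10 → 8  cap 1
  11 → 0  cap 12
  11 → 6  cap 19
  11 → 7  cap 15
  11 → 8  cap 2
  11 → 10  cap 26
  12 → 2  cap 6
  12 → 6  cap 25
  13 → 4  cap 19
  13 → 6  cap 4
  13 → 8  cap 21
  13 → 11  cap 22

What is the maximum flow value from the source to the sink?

Maximum flow value: 54

augment #1: 1→12→6 bottleneck 18, total now 18
augment #2: 1→4→11→6 bottleneck 19, total now 37
augment #3: 1→0→10→8→6 bottleneck 1, total now 38
augment #4: 1→4→5→13→6 bottleneck 1, total now 39
augment #5: 1→4→9→12→6 bottleneck 4, total now 43
augment #6: 1→7→3→8→6 bottleneck 6, total now 49
augment #7: 1→7→3→12→6 bottleneck 3, total now 52
augment #8: 1→7→4→11→8→6 bottleneck 2, total now 54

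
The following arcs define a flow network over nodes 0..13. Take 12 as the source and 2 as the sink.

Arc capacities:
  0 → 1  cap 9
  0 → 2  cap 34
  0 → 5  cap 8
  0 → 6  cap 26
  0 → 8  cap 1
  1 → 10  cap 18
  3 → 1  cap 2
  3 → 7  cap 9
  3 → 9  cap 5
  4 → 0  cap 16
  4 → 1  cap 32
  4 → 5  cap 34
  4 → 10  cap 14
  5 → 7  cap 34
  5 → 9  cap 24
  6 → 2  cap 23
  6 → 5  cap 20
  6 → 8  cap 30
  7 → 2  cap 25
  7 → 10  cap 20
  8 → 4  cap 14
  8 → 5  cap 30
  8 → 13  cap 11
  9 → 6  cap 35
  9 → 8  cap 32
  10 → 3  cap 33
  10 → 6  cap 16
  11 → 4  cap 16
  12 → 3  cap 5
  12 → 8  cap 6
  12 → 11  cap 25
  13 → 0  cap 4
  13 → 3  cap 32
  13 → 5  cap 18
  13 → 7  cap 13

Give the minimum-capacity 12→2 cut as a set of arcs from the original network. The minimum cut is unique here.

Min-cut arcs: {(11,4), (12,3), (12,8)} (total capacity 27)

augment #1: 12→3→7→2 push 5
augment #2: 12→8→4→0→2 push 6
augment #3: 12→11→4→0→2 push 10
augment #4: 12→11→4→5→7→2 push 6
max flow = 27; residual-reachable set from 12 gives S-side
cut edges (S→T): {(11,4), (12,3), (12,8)} total cap 27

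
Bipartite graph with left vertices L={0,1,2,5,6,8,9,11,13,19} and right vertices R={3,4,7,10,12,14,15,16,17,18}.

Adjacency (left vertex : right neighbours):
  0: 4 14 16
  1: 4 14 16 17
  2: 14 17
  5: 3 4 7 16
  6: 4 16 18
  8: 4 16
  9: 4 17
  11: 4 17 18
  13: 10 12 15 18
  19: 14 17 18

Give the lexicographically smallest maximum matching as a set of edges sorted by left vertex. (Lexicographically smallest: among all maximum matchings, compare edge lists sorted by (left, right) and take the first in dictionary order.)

Lex-smallest maximum matching: {(0,4), (1,14), (2,17), (5,3), (6,16), (11,18), (13,10)}

|M| = 7 (so the lex-smallest maximum matching has 7 edges)
process left vertices in ascending order; for each, take the smallest-labelled available neighbour that still permits 7 edges overall, or leave it unmatched if none does
lex-smallest matching: {0-4, 1-14, 2-17, 5-3, 6-16, 11-18, 13-10}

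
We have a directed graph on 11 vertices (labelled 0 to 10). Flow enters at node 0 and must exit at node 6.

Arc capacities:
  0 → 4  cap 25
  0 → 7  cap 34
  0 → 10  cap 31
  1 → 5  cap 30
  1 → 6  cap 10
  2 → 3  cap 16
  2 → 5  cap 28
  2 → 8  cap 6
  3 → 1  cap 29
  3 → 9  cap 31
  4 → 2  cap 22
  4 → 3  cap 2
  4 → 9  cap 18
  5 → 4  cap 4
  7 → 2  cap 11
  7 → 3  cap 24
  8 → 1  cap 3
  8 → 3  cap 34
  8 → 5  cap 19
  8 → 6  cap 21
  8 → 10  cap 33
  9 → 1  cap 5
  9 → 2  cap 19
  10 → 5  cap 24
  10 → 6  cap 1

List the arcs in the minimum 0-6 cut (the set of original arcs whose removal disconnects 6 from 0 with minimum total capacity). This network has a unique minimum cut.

Min-cut arcs: {(1,6), (2,8), (10,6)} (total capacity 17)

augment #1: 0→10→6 push 1
augment #2: 0→4→2→8→6 push 6
augment #3: 0→4→3→1→6 push 2
augment #4: 0→4→9→1→6 push 5
augment #5: 0→7→3→1→6 push 3
max flow = 17; residual-reachable set from 0 gives S-side
cut edges (S→T): {(1,6), (2,8), (10,6)} total cap 17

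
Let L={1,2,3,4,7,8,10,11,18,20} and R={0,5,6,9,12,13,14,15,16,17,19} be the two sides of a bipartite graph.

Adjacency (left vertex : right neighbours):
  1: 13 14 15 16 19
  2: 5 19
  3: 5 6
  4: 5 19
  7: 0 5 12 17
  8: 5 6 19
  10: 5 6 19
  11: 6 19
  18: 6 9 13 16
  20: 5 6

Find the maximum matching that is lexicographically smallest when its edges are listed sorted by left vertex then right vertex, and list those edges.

|M| = 6 (so the lex-smallest maximum matching has 6 edges)
process left vertices in ascending order; for each, take the smallest-labelled available neighbour that still permits 6 edges overall, or leave it unmatched if none does
lex-smallest matching: {1-13, 2-5, 3-6, 4-19, 7-0, 18-9}

Lex-smallest maximum matching: {(1,13), (2,5), (3,6), (4,19), (7,0), (18,9)}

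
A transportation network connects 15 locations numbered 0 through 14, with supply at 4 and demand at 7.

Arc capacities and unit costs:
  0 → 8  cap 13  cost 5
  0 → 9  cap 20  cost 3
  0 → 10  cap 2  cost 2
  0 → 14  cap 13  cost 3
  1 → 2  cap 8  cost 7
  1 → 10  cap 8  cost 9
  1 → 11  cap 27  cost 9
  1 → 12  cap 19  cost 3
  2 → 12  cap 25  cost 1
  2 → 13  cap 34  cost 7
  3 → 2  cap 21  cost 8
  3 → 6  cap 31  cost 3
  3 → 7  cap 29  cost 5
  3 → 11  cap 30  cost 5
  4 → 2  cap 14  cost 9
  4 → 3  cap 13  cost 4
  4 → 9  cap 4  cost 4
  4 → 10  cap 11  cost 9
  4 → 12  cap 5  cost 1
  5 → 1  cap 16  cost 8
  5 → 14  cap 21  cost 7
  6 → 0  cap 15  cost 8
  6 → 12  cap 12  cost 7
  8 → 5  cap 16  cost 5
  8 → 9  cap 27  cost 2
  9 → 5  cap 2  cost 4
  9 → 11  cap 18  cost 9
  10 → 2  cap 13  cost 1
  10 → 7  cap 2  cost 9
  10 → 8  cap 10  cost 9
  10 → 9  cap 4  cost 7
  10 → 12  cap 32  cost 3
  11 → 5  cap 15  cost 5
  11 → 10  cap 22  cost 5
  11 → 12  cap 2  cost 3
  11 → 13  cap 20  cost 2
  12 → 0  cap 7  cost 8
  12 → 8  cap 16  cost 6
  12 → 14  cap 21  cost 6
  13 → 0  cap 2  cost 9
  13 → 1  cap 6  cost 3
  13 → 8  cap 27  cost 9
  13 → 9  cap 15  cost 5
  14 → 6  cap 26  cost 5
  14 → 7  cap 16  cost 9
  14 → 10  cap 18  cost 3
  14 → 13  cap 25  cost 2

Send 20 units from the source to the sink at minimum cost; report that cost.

Minimum cost for 20 units: 233

shortest-cost path #1: 4→3→7 push 13 @ unit cost 9 (adds 117)
shortest-cost path #2: 4→12→14→7 push 5 @ unit cost 16 (adds 80)
shortest-cost path #3: 4→10→7 push 2 @ unit cost 18 (adds 36)
total cost = 233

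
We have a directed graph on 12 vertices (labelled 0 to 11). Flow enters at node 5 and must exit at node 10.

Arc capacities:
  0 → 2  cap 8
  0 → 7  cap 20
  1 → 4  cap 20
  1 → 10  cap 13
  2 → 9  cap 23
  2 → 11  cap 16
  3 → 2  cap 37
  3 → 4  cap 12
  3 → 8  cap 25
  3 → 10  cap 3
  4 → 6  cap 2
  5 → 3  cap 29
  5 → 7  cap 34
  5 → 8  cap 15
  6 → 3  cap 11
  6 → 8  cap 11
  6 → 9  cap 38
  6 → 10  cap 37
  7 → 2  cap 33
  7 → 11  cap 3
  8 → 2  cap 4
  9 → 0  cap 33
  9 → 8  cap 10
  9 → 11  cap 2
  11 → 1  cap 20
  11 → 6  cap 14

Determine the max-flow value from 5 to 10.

augment #1: 5→3→10 bottleneck 3, total now 3
augment #2: 5→3→4→6→10 bottleneck 2, total now 5
augment #3: 5→7→11→1→10 bottleneck 3, total now 8
augment #4: 5→3→2→11→1→10 bottleneck 10, total now 18
augment #5: 5→3→2→11→6→10 bottleneck 6, total now 24
augment #6: 5→3→2→9→11→6→10 bottleneck 2, total now 26

Maximum flow value: 26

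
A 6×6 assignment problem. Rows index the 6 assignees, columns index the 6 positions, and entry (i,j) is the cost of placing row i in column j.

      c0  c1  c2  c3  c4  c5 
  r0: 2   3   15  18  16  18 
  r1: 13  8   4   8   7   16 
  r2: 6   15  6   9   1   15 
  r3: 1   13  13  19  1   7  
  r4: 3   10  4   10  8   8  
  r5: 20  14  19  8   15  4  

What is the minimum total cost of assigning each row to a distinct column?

Minimum assignment cost: 21

optimal assignment: row0→col1 (cost 3), row1→col3 (cost 8), row2→col4 (cost 1), row3→col0 (cost 1), row4→col2 (cost 4), row5→col5 (cost 4)
total = 3 + 8 + 1 + 1 + 4 + 4 = 21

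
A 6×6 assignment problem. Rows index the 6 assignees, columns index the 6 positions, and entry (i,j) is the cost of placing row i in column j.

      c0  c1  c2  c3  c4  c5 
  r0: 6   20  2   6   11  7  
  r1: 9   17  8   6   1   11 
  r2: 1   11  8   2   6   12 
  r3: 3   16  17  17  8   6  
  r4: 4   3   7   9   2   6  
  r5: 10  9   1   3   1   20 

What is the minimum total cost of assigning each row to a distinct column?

optimal assignment: row0→col2 (cost 2), row1→col4 (cost 1), row2→col0 (cost 1), row3→col5 (cost 6), row4→col1 (cost 3), row5→col3 (cost 3)
total = 2 + 1 + 1 + 6 + 3 + 3 = 16

Minimum assignment cost: 16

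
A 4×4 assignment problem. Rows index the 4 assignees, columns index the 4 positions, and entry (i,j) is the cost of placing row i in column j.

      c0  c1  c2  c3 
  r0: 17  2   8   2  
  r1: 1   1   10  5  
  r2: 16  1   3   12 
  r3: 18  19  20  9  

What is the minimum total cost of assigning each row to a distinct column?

optimal assignment: row0→col1 (cost 2), row1→col0 (cost 1), row2→col2 (cost 3), row3→col3 (cost 9)
total = 2 + 1 + 3 + 9 = 15

Minimum assignment cost: 15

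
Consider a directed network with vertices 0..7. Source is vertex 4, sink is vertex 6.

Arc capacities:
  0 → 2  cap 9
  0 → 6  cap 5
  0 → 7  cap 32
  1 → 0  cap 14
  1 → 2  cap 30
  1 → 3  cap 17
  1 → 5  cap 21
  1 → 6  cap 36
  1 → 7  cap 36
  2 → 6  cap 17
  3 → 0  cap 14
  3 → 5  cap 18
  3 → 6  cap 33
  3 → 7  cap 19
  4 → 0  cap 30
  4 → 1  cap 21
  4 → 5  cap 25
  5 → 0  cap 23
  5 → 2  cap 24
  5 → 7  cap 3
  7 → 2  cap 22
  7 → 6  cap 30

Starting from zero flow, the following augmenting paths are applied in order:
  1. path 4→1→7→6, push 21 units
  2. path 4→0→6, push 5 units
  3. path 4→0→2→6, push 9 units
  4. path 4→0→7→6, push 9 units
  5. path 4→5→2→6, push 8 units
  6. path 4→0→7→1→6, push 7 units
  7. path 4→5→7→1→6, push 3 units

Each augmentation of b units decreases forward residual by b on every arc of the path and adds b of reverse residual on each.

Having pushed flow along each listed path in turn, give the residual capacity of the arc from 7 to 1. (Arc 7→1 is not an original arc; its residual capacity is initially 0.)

after path 1 (4→1→7→6, push 21): res(7,1)=21
after path 2 (4→0→6, push 5): res(7,1)=21
after path 3 (4→0→2→6, push 9): res(7,1)=21
after path 4 (4→0→7→6, push 9): res(7,1)=21
after path 5 (4→5→2→6, push 8): res(7,1)=21
after path 6 (4→0→7→1→6, push 7): res(7,1)=14
after path 7 (4→5→7→1→6, push 3): res(7,1)=11

Residual capacity of (7,1): 11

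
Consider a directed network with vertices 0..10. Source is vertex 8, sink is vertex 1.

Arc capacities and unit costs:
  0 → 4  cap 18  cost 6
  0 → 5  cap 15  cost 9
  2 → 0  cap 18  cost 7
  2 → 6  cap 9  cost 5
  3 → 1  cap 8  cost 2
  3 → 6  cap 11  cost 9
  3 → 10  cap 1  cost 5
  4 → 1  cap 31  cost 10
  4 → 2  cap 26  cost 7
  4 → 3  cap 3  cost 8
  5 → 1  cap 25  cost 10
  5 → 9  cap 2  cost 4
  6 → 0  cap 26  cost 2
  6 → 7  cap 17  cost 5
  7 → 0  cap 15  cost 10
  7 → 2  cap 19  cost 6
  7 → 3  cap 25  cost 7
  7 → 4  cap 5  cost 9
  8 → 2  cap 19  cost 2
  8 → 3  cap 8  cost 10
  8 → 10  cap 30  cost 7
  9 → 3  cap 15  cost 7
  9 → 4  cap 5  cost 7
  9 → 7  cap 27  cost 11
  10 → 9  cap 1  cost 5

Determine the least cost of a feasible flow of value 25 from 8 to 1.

shortest-cost path #1: 8→3→1 push 8 @ unit cost 12 (adds 96)
shortest-cost path #2: 8→2→0→4→1 push 17 @ unit cost 25 (adds 425)
total cost = 521

Minimum cost for 25 units: 521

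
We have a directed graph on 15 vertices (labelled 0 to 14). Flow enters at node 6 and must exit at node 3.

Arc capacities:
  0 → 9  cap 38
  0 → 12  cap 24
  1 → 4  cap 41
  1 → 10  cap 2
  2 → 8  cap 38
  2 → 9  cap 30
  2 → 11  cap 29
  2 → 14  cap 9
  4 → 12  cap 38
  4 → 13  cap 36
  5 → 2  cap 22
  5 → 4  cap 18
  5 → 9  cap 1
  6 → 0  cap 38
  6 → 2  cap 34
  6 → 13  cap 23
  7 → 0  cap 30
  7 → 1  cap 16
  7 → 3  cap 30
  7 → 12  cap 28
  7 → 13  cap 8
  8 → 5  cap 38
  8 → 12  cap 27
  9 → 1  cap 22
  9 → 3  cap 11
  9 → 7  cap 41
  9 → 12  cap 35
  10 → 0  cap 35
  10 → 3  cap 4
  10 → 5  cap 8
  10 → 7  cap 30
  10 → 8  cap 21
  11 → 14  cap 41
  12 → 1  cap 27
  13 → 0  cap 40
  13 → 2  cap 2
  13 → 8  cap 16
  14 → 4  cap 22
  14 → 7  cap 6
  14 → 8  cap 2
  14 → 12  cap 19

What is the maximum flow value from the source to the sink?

augment #1: 6→0→9→3 bottleneck 11, total now 11
augment #2: 6→0→9→7→3 bottleneck 27, total now 38
augment #3: 6→2→9→7→3 bottleneck 3, total now 41
augment #4: 6→2→9→1→10→3 bottleneck 2, total now 43

Maximum flow value: 43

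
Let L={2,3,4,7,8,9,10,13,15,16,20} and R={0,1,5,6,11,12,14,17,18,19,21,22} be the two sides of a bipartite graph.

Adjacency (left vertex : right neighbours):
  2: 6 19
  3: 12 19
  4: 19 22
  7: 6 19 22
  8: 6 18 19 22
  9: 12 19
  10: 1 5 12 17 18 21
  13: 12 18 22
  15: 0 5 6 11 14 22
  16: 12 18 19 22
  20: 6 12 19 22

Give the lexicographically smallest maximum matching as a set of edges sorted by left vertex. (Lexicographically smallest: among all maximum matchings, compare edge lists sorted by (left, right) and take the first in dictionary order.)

|M| = 7 (so the lex-smallest maximum matching has 7 edges)
process left vertices in ascending order; for each, take the smallest-labelled available neighbour that still permits 7 edges overall, or leave it unmatched if none does
lex-smallest matching: {2-6, 3-12, 4-19, 7-22, 8-18, 10-1, 15-0}

Lex-smallest maximum matching: {(2,6), (3,12), (4,19), (7,22), (8,18), (10,1), (15,0)}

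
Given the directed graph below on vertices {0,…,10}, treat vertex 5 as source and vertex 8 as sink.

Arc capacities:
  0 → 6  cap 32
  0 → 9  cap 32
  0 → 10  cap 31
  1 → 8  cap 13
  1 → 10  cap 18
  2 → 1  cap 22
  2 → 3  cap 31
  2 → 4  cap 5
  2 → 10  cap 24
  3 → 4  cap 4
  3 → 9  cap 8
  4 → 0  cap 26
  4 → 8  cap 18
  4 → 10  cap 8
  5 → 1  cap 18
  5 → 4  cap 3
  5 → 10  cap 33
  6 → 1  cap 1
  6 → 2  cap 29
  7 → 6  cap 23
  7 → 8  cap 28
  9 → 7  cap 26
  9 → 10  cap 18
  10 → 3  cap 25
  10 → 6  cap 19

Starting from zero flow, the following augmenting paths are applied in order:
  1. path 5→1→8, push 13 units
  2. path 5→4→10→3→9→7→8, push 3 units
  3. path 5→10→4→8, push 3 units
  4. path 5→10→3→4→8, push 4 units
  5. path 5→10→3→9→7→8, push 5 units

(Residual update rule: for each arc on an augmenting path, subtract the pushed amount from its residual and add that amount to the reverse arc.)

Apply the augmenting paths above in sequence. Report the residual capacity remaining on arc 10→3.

Residual capacity of (10,3): 13

after path 1 (5→1→8, push 13): res(10,3)=25
after path 2 (5→4→10→3→9→7→8, push 3): res(10,3)=22
after path 3 (5→10→4→8, push 3): res(10,3)=22
after path 4 (5→10→3→4→8, push 4): res(10,3)=18
after path 5 (5→10→3→9→7→8, push 5): res(10,3)=13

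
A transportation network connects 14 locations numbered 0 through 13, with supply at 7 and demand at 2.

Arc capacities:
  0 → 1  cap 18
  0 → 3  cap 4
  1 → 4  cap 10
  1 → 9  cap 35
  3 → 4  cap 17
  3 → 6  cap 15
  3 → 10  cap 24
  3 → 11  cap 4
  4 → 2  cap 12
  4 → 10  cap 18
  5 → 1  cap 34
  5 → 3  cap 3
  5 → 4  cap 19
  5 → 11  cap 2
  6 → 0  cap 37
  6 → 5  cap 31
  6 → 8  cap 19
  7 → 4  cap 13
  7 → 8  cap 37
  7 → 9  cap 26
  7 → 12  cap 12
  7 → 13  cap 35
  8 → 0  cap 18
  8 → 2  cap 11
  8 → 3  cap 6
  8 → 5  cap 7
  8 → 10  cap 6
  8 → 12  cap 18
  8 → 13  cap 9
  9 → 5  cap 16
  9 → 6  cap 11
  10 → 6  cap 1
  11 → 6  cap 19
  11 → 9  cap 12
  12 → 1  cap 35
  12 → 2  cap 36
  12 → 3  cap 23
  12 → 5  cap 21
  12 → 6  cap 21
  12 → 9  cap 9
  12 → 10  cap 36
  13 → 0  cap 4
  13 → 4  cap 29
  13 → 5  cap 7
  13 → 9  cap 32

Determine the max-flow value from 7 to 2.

Maximum flow value: 53

augment #1: 7→4→2 bottleneck 12, total now 12
augment #2: 7→8→2 bottleneck 11, total now 23
augment #3: 7→12→2 bottleneck 12, total now 35
augment #4: 7→8→12→2 bottleneck 18, total now 53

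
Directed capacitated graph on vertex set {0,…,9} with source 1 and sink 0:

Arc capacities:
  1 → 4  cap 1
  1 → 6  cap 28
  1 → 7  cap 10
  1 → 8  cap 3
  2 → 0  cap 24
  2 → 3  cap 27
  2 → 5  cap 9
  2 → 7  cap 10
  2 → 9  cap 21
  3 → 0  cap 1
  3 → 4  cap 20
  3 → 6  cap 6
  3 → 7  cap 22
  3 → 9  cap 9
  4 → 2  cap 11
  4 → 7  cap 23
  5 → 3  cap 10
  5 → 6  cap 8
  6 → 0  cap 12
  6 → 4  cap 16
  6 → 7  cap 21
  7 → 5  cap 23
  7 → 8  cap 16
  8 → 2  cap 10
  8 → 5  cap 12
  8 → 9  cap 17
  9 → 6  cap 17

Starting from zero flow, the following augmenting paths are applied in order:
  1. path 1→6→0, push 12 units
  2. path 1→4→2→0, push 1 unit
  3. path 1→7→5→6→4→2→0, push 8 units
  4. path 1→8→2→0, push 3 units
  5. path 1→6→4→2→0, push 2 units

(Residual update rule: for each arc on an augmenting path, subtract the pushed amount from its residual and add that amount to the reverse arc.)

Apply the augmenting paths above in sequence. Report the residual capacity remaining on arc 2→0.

Residual capacity of (2,0): 10

after path 1 (1→6→0, push 12): res(2,0)=24
after path 2 (1→4→2→0, push 1): res(2,0)=23
after path 3 (1→7→5→6→4→2→0, push 8): res(2,0)=15
after path 4 (1→8→2→0, push 3): res(2,0)=12
after path 5 (1→6→4→2→0, push 2): res(2,0)=10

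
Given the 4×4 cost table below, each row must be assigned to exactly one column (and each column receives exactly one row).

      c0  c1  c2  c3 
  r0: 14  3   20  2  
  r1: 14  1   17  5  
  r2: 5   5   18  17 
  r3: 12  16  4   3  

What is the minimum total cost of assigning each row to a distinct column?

Minimum assignment cost: 12

optimal assignment: row0→col3 (cost 2), row1→col1 (cost 1), row2→col0 (cost 5), row3→col2 (cost 4)
total = 2 + 1 + 5 + 4 = 12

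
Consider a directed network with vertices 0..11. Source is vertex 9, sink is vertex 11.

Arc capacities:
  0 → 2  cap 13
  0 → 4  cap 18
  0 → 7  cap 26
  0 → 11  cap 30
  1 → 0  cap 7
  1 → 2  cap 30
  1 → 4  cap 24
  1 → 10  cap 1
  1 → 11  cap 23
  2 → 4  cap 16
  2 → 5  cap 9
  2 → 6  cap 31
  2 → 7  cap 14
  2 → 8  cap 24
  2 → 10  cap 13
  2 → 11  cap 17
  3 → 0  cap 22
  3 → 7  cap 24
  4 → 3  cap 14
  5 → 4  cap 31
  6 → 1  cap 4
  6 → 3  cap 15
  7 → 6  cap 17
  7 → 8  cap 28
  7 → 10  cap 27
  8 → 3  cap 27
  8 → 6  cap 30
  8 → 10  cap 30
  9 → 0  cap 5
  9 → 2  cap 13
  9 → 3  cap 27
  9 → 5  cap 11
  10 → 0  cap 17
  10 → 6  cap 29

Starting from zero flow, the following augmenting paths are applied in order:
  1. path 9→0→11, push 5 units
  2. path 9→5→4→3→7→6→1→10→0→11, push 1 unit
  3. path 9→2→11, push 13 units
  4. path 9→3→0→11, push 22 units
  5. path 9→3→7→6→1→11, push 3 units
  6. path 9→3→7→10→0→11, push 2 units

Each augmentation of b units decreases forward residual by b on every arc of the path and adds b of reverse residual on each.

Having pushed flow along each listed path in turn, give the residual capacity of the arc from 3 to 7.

after path 1 (9→0→11, push 5): res(3,7)=24
after path 2 (9→5→4→3→7→6→1→10→0→11, push 1): res(3,7)=23
after path 3 (9→2→11, push 13): res(3,7)=23
after path 4 (9→3→0→11, push 22): res(3,7)=23
after path 5 (9→3→7→6→1→11, push 3): res(3,7)=20
after path 6 (9→3→7→10→0→11, push 2): res(3,7)=18

Residual capacity of (3,7): 18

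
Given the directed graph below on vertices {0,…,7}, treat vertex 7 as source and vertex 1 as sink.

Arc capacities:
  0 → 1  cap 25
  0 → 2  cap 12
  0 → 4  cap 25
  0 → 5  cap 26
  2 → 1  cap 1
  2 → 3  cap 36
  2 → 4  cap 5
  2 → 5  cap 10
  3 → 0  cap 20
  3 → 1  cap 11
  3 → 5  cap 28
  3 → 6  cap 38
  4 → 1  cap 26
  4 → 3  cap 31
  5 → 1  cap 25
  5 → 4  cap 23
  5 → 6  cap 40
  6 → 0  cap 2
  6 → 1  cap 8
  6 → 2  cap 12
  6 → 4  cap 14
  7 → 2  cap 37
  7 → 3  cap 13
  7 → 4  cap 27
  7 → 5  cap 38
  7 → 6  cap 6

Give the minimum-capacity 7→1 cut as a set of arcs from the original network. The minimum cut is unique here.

Min-cut arcs: {(2,1), (3,0), (3,1), (4,1), (5,1), (6,0), (6,1)} (total capacity 93)

augment #1: 7→2→1 push 1
augment #2: 7→3→1 push 11
augment #3: 7→4→1 push 26
augment #4: 7→5→1 push 25
augment #5: 7→6→1 push 6
augment #6: 7→3→0→1 push 2
augment #7: 7→5→6→1 push 2
augment #8: 7→2→3→0→1 push 18
augment #9: 7→5→6→0→1 push 2
max flow = 93; residual-reachable set from 7 gives S-side
cut edges (S→T): {(2,1), (3,0), (3,1), (4,1), (5,1), (6,0), (6,1)} total cap 93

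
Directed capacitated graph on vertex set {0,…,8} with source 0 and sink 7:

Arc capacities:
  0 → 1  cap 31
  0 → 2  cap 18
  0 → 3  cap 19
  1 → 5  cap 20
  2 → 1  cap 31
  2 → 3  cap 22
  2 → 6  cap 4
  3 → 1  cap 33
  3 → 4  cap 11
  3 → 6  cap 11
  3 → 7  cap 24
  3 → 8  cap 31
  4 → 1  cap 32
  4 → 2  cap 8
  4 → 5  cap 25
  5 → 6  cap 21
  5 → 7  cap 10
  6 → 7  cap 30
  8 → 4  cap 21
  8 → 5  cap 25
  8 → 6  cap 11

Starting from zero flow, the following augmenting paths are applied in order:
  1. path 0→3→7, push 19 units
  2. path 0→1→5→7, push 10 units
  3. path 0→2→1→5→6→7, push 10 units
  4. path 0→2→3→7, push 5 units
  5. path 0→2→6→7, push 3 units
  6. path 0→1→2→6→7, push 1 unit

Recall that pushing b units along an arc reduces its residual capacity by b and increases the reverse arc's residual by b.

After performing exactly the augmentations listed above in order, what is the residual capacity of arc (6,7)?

Residual capacity of (6,7): 16

after path 1 (0→3→7, push 19): res(6,7)=30
after path 2 (0→1→5→7, push 10): res(6,7)=30
after path 3 (0→2→1→5→6→7, push 10): res(6,7)=20
after path 4 (0→2→3→7, push 5): res(6,7)=20
after path 5 (0→2→6→7, push 3): res(6,7)=17
after path 6 (0→1→2→6→7, push 1): res(6,7)=16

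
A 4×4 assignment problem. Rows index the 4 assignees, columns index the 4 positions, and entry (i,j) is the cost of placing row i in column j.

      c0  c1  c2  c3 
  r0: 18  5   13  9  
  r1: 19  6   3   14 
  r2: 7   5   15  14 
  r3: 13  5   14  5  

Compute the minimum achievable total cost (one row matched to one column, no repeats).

optimal assignment: row0→col1 (cost 5), row1→col2 (cost 3), row2→col0 (cost 7), row3→col3 (cost 5)
total = 5 + 3 + 7 + 5 = 20

Minimum assignment cost: 20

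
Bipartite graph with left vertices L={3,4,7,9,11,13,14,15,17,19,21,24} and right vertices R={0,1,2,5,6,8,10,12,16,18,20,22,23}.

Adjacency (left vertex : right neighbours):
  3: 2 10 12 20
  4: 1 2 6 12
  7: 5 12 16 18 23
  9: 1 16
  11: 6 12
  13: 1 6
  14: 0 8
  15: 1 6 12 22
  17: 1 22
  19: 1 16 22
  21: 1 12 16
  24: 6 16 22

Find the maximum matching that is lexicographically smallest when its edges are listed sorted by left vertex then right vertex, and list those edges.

|M| = 9 (so the lex-smallest maximum matching has 9 edges)
process left vertices in ascending order; for each, take the smallest-labelled available neighbour that still permits 9 edges overall, or leave it unmatched if none does
lex-smallest matching: {3-10, 4-2, 7-5, 9-1, 11-6, 14-0, 15-12, 17-22, 19-16}

Lex-smallest maximum matching: {(3,10), (4,2), (7,5), (9,1), (11,6), (14,0), (15,12), (17,22), (19,16)}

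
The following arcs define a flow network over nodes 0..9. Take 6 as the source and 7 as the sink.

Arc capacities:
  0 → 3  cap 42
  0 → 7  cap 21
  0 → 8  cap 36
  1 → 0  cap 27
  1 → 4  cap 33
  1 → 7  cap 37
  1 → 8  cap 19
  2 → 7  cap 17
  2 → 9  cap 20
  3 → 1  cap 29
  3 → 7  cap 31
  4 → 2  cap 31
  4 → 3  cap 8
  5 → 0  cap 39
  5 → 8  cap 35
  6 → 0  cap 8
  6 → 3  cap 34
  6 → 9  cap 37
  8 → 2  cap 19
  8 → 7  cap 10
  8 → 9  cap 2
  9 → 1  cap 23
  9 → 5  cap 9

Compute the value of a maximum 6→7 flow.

Maximum flow value: 74

augment #1: 6→0→7 bottleneck 8, total now 8
augment #2: 6→3→7 bottleneck 31, total now 39
augment #3: 6→3→1→7 bottleneck 3, total now 42
augment #4: 6→9→1→7 bottleneck 23, total now 65
augment #5: 6→9→5→0→7 bottleneck 9, total now 74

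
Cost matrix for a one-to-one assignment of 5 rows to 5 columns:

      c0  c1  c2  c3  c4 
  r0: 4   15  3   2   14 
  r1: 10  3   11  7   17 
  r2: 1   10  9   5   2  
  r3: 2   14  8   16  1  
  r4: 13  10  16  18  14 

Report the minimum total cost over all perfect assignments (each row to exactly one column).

Minimum assignment cost: 22

optimal assignment: row0→col2 (cost 3), row1→col3 (cost 7), row2→col0 (cost 1), row3→col4 (cost 1), row4→col1 (cost 10)
total = 3 + 7 + 1 + 1 + 10 = 22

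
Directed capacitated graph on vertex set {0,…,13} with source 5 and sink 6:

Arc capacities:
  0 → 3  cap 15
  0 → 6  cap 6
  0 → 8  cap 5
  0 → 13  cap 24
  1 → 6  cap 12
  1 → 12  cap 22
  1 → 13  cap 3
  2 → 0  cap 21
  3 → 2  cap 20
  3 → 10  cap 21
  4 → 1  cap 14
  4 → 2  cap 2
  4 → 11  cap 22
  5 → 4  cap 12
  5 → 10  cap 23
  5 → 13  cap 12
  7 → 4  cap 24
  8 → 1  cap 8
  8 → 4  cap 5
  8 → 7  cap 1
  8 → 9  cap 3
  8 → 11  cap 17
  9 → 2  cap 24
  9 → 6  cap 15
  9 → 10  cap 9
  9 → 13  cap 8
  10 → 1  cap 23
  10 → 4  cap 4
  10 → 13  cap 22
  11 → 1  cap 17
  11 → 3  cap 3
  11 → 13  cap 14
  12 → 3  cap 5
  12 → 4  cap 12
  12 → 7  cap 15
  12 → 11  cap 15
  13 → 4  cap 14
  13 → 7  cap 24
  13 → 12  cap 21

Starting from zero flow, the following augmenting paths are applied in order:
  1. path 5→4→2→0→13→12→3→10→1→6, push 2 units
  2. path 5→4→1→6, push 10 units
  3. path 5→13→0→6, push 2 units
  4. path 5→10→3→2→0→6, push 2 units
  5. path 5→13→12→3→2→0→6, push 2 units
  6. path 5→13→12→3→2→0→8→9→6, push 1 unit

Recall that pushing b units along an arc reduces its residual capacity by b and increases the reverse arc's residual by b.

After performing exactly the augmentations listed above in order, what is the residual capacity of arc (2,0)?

after path 1 (5→4→2→0→13→12→3→10→1→6, push 2): res(2,0)=19
after path 2 (5→4→1→6, push 10): res(2,0)=19
after path 3 (5→13→0→6, push 2): res(2,0)=19
after path 4 (5→10→3→2→0→6, push 2): res(2,0)=17
after path 5 (5→13→12→3→2→0→6, push 2): res(2,0)=15
after path 6 (5→13→12→3→2→0→8→9→6, push 1): res(2,0)=14

Residual capacity of (2,0): 14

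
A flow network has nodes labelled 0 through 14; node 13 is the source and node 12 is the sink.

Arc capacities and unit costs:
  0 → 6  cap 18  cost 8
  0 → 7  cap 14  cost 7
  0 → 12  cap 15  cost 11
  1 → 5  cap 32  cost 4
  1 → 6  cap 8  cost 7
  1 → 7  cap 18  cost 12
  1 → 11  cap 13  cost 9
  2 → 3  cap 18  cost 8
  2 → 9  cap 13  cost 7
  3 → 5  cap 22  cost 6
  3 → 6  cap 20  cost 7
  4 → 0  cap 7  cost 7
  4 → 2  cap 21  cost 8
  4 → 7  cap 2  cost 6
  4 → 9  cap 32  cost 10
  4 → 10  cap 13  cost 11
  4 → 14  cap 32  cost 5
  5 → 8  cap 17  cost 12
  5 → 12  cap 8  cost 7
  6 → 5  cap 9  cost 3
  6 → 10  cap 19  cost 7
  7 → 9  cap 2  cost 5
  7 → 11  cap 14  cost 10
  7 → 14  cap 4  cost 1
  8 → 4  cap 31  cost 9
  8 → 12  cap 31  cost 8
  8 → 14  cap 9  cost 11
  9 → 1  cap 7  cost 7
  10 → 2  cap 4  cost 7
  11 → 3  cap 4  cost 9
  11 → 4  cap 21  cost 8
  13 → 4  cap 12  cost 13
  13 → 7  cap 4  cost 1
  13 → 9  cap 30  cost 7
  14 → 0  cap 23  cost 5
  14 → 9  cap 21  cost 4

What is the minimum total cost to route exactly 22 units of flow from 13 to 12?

Minimum cost for 22 units: 600

shortest-cost path #1: 13→7→14→0→12 push 4 @ unit cost 18 (adds 72)
shortest-cost path #2: 13→9→1→5→12 push 7 @ unit cost 25 (adds 175)
shortest-cost path #3: 13→4→0→12 push 7 @ unit cost 31 (adds 217)
shortest-cost path #4: 13→4→14→0→12 push 4 @ unit cost 34 (adds 136)
total cost = 600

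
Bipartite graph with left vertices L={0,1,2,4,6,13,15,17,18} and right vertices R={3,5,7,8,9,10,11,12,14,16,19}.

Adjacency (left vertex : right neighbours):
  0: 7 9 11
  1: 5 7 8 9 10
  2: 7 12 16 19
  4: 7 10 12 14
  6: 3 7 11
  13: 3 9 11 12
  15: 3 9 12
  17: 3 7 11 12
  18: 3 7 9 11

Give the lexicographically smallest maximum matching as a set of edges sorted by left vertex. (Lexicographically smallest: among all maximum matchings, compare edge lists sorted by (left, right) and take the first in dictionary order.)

Lex-smallest maximum matching: {(0,7), (1,5), (2,16), (4,10), (6,3), (13,9), (15,12), (17,11)}

|M| = 8 (so the lex-smallest maximum matching has 8 edges)
process left vertices in ascending order; for each, take the smallest-labelled available neighbour that still permits 8 edges overall, or leave it unmatched if none does
lex-smallest matching: {0-7, 1-5, 2-16, 4-10, 6-3, 13-9, 15-12, 17-11}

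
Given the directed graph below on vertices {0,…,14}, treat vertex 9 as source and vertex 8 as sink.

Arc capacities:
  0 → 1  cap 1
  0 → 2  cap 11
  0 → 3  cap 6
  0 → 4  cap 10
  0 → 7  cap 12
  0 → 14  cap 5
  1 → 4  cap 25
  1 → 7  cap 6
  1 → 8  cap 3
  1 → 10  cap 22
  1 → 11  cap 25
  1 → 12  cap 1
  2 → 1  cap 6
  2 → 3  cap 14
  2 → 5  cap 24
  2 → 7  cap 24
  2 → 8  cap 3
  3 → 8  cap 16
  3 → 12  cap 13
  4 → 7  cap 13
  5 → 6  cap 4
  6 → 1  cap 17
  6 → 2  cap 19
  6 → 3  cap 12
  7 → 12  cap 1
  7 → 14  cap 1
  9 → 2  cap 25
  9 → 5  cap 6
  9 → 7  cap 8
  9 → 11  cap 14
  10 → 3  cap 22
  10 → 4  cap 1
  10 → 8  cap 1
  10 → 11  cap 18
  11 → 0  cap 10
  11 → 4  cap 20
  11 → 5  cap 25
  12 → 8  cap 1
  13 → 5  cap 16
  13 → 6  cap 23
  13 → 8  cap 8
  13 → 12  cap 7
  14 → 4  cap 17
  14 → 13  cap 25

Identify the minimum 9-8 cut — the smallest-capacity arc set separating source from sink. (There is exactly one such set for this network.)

augment #1: 9→2→8 push 3
augment #2: 9→2→1→8 push 3
augment #3: 9→2→3→8 push 14
augment #4: 9→7→12→8 push 1
augment #5: 9→2→1→10→8 push 1
augment #6: 9→5→6→3→8 push 2
augment #7: 9→7→14→13→8 push 1
augment #8: 9→11→0→14→13→8 push 5
max flow = 30; residual-reachable set from 9 gives S-side
cut edges (S→T): {(0,14), (1,8), (2,8), (3,8), (7,14), (10,8), (12,8)} total cap 30

Min-cut arcs: {(0,14), (1,8), (2,8), (3,8), (7,14), (10,8), (12,8)} (total capacity 30)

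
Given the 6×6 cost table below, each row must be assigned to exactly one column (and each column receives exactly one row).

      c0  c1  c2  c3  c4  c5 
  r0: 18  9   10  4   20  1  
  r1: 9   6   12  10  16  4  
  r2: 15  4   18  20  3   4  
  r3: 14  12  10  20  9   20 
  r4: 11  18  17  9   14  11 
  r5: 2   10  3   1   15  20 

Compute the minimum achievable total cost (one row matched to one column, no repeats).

Minimum assignment cost: 31

optimal assignment: row0→col5 (cost 1), row1→col1 (cost 6), row2→col4 (cost 3), row3→col2 (cost 10), row4→col3 (cost 9), row5→col0 (cost 2)
total = 1 + 6 + 3 + 10 + 9 + 2 = 31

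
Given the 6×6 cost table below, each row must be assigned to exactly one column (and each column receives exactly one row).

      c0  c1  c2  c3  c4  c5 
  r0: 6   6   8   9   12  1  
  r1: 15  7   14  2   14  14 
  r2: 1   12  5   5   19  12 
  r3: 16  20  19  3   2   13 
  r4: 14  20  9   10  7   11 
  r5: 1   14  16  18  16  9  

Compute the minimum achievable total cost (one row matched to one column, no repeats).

optimal assignment: row0→col5 (cost 1), row1→col1 (cost 7), row2→col2 (cost 5), row3→col3 (cost 3), row4→col4 (cost 7), row5→col0 (cost 1)
total = 1 + 7 + 5 + 3 + 7 + 1 = 24

Minimum assignment cost: 24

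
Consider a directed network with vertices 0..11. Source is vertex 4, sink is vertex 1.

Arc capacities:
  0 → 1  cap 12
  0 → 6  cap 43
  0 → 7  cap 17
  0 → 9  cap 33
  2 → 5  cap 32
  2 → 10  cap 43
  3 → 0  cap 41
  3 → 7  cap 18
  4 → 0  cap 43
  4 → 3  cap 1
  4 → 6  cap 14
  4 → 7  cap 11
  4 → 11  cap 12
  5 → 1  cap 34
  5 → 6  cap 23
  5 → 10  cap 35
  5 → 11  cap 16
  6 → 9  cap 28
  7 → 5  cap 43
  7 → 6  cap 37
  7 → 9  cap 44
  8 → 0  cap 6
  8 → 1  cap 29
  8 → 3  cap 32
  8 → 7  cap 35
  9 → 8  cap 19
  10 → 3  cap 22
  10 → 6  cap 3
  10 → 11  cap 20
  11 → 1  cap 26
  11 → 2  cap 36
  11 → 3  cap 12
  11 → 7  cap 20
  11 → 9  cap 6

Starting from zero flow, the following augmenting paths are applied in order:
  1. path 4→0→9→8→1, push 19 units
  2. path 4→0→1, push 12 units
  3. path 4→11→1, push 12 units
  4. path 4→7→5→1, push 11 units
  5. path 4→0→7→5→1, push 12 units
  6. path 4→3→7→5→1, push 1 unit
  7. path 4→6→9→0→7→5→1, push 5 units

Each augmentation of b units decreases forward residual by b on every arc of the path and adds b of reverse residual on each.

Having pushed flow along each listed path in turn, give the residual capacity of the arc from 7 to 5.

after path 1 (4→0→9→8→1, push 19): res(7,5)=43
after path 2 (4→0→1, push 12): res(7,5)=43
after path 3 (4→11→1, push 12): res(7,5)=43
after path 4 (4→7→5→1, push 11): res(7,5)=32
after path 5 (4→0→7→5→1, push 12): res(7,5)=20
after path 6 (4→3→7→5→1, push 1): res(7,5)=19
after path 7 (4→6→9→0→7→5→1, push 5): res(7,5)=14

Residual capacity of (7,5): 14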